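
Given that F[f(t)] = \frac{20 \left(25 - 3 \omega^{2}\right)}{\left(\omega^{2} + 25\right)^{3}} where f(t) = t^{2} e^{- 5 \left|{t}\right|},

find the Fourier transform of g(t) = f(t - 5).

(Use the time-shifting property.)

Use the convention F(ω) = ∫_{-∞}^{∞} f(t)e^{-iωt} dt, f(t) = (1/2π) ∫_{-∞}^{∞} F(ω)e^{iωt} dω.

F[g](ω) = \frac{20 \left(25 - 3 \omega^{2}\right) e^{- 5 i \omega}}{\left(\omega^{2} + 25\right)^{3}}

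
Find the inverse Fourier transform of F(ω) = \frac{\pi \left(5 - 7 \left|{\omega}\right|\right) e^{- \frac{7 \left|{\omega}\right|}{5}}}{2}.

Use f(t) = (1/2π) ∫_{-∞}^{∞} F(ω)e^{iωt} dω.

f(t) = \frac{7 t^{2}}{\left(t^{2} + \frac{49}{25}\right)^{2}}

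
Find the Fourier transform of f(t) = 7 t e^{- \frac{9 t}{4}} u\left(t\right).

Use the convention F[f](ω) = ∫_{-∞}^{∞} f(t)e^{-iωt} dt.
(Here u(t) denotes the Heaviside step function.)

F(ω) = \frac{112}{\left(4 i \omega + 9\right)^{2}}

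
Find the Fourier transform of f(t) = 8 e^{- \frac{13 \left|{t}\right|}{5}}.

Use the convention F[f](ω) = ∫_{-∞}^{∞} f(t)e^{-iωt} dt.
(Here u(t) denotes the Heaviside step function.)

F(ω) = \frac{1040}{25 \omega^{2} + 169}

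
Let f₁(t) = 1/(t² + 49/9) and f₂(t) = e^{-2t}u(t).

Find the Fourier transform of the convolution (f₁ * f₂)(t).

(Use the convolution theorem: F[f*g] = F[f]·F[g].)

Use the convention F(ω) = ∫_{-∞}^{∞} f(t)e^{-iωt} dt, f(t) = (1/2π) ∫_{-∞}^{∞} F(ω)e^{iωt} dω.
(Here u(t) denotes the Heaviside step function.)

F[f₁*f₂](ω) = \frac{3 \pi e^{- \frac{7 \left|{\omega}\right|}{3}}}{7 \left(i \omega + 2\right)}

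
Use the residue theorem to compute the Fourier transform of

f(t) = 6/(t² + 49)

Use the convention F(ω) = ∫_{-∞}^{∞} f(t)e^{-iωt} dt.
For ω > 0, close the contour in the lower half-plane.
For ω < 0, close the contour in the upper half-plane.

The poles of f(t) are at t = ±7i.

Let g(z) = f(z)e^{-iωz}; for large |z| the factor e^{-iωz} decays in the lower half-plane when ω > 0 and in the upper half-plane when ω < 0.

Case ω > 0 (lower half-plane, clockwise contour ⇒ F(ω) = -2πi·ΣRes):
  Res_{z = - 7 i} g(z) = \frac{3 i e^{- 7 \omega}}{7}
  F(ω) = -2πi·ΣRes = \frac{6 \pi e^{- 7 \omega}}{7}

Case ω < 0 (upper half-plane, counterclockwise contour ⇒ F(ω) = +2πi·ΣRes):
  Res_{z = 7 i} g(z) = - \frac{3 i e^{7 \omega}}{7}
  F(ω) = 2πi·ΣRes = \frac{6 \pi e^{7 \omega}}{7}

Both cases combine into a single formula in |ω|:

F(ω) = \frac{6 \pi e^{- 7 \left|{\omega}\right|}}{7}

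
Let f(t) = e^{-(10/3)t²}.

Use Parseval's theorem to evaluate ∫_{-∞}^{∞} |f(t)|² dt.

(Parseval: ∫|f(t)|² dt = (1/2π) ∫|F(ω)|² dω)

∫|f(t)|² dt = \frac{\sqrt{15} \sqrt{\pi}}{10}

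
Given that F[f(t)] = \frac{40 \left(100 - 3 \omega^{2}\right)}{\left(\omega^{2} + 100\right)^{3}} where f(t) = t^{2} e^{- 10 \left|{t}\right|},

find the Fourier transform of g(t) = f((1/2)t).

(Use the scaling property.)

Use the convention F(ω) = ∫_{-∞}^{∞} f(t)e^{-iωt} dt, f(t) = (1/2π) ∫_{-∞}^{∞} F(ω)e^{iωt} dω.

F[g](ω) = \frac{5 \left(25 - 3 \omega^{2}\right)}{\left(\omega^{2} + 25\right)^{3}}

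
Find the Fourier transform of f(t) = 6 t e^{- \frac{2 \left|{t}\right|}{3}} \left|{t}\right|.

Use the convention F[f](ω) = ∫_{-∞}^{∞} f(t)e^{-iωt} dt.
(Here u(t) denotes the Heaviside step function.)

F(ω) = \frac{5832 i \omega \left(3 \omega^{2} - 4\right)}{\left(9 \omega^{2} + 4\right)^{3}}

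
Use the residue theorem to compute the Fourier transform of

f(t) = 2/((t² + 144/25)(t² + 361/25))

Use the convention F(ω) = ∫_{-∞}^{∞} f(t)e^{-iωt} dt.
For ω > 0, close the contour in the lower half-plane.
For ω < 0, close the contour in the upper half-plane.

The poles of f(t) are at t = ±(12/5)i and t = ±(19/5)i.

Let g(z) = f(z)e^{-iωz}; for large |z| the factor e^{-iωz} decays in the lower half-plane when ω > 0 and in the upper half-plane when ω < 0.

Case ω > 0 (lower half-plane, clockwise contour ⇒ F(ω) = -2πi·ΣRes):
  Res_{z = - \frac{12 i}{5}} g(z) = \frac{125 i e^{- \frac{12 \omega}{5}}}{2604}
  Res_{z = - \frac{19 i}{5}} g(z) = - \frac{125 i e^{- \frac{19 \omega}{5}}}{4123}
  F(ω) = -2πi·ΣRes = \frac{125 \pi \left(19 e^{\frac{7 \omega}{5}} - 12\right) e^{- \frac{19 \omega}{5}}}{24738}

Case ω < 0 (upper half-plane, counterclockwise contour ⇒ F(ω) = +2πi·ΣRes):
  Res_{z = \frac{12 i}{5}} g(z) = - \frac{125 i e^{\frac{12 \omega}{5}}}{2604}
  Res_{z = \frac{19 i}{5}} g(z) = \frac{125 i e^{\frac{19 \omega}{5}}}{4123}
  F(ω) = 2πi·ΣRes = \frac{125 \pi \left(19 - 12 e^{\frac{7 \omega}{5}}\right) e^{\frac{12 \omega}{5}}}{24738}

Both cases combine into a single formula in |ω|:

F(ω) = \frac{125 \pi \left(19 e^{\frac{7 \left|{\omega}\right|}{5}} - 12\right) e^{- \frac{19 \left|{\omega}\right|}{5}}}{24738}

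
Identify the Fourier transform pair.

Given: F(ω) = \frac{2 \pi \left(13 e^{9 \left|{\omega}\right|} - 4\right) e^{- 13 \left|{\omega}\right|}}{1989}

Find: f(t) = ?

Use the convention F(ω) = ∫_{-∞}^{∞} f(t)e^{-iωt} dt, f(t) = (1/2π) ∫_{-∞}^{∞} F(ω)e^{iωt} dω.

f(t) = \frac{8}{\left(t^{2} + 16\right) \left(t^{2} + 169\right)}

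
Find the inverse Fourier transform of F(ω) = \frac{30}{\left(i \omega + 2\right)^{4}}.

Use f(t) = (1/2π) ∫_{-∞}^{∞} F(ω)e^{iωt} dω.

f(t) = 5 t^{3} e^{- 2 t} u\left(t\right)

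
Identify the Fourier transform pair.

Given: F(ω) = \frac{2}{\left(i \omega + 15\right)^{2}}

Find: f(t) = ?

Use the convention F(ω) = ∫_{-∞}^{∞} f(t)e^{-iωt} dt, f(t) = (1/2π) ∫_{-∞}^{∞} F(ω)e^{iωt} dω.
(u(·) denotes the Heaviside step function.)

f(t) = 2 t e^{- 15 t} u\left(t\right)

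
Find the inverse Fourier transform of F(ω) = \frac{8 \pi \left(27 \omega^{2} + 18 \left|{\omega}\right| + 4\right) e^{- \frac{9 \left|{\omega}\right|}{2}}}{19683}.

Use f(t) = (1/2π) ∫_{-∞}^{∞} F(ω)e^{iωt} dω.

f(t) = \frac{8}{\left(t^{2} + \frac{81}{4}\right)^{3}}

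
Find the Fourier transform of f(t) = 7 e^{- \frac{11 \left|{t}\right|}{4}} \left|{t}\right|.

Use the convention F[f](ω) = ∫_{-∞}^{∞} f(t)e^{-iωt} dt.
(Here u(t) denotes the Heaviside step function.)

F(ω) = \frac{224 \left(121 - 16 \omega^{2}\right)}{\left(16 \omega^{2} + 121\right)^{2}}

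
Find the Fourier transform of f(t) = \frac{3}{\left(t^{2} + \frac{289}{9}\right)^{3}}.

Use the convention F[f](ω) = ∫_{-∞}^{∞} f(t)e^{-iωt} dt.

F(ω) = \frac{81 \pi \left(289 \omega^{2} + 153 \left|{\omega}\right| + 27\right) e^{- \frac{17 \left|{\omega}\right|}{3}}}{11358856}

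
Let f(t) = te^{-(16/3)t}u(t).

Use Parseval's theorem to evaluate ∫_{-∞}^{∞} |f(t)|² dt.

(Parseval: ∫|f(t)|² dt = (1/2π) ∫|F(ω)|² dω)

∫|f(t)|² dt = \frac{27}{16384}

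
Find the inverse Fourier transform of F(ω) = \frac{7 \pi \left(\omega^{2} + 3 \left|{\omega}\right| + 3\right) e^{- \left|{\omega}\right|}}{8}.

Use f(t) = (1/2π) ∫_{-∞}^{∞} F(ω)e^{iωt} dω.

f(t) = \frac{7}{\left(t^{2} + 1\right)^{3}}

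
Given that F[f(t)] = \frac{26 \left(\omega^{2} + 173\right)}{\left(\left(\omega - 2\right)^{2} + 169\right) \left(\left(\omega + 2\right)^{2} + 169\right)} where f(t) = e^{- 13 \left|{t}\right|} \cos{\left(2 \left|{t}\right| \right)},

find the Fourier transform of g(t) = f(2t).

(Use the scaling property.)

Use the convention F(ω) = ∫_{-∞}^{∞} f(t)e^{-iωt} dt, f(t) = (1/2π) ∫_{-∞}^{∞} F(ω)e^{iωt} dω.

F[g](ω) = \frac{52 \left(\omega^{2} + 692\right)}{\omega^{4} + 1320 \omega^{2} + 478864}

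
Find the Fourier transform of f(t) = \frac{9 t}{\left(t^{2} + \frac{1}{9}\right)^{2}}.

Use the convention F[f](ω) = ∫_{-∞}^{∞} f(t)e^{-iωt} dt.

F(ω) = - \frac{27 i \pi \omega e^{- \frac{\left|{\omega}\right|}{3}}}{2}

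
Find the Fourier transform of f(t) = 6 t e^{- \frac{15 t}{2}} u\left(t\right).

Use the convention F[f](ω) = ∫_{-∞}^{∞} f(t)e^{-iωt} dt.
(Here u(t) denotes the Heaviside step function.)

F(ω) = \frac{24}{\left(2 i \omega + 15\right)^{2}}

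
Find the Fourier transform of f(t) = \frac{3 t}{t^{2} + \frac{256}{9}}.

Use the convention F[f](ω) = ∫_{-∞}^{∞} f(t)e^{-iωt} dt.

F(ω) = - 3 i \pi e^{- \frac{16 \left|{\omega}\right|}{3}} \operatorname{sign}{\left(\omega \right)}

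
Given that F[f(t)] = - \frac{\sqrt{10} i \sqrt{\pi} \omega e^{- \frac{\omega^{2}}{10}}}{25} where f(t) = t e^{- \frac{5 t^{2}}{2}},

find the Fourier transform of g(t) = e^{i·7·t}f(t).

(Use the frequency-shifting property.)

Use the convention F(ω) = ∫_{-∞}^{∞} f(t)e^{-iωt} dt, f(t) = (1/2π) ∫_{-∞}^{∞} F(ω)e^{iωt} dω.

F[g](ω) = \frac{\sqrt{10} i \sqrt{\pi} \left(7 - \omega\right) e^{- \frac{\left(\omega - 7\right)^{2}}{10}}}{25}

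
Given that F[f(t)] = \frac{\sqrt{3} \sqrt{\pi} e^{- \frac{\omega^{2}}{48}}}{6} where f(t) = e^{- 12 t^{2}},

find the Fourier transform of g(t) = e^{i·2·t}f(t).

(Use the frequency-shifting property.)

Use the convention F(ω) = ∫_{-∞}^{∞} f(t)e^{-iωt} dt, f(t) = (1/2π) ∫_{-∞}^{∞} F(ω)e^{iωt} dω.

F[g](ω) = \frac{\sqrt{3} \sqrt{\pi} e^{- \frac{\left(\omega - 2\right)^{2}}{48}}}{6}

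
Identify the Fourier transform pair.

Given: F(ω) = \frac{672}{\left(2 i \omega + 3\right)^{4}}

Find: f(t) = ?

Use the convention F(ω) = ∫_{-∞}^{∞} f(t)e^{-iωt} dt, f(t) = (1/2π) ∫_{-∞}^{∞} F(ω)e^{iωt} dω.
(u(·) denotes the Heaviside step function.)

f(t) = 7 t^{3} e^{- \frac{3 t}{2}} u\left(t\right)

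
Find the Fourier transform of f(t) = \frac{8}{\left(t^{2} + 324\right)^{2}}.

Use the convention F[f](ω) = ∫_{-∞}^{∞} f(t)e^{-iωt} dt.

F(ω) = \frac{\pi \left(18 \left|{\omega}\right| + 1\right) e^{- 18 \left|{\omega}\right|}}{1458}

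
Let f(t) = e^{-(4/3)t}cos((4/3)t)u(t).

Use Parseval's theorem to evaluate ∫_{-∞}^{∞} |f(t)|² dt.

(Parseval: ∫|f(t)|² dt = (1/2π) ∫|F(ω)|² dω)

∫|f(t)|² dt = \frac{9}{32}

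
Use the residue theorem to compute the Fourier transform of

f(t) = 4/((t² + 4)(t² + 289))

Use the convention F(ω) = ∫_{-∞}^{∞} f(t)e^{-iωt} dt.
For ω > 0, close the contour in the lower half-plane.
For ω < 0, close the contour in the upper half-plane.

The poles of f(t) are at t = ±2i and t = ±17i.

Let g(z) = f(z)e^{-iωz}; for large |z| the factor e^{-iωz} decays in the lower half-plane when ω > 0 and in the upper half-plane when ω < 0.

Case ω > 0 (lower half-plane, clockwise contour ⇒ F(ω) = -2πi·ΣRes):
  Res_{z = - 2 i} g(z) = \frac{i e^{- 2 \omega}}{285}
  Res_{z = - 17 i} g(z) = - \frac{2 i e^{- 17 \omega}}{4845}
  F(ω) = -2πi·ΣRes = \frac{2 \pi \left(17 e^{15 \omega} - 2\right) e^{- 17 \omega}}{4845}

Case ω < 0 (upper half-plane, counterclockwise contour ⇒ F(ω) = +2πi·ΣRes):
  Res_{z = 2 i} g(z) = - \frac{i e^{2 \omega}}{285}
  Res_{z = 17 i} g(z) = \frac{2 i e^{17 \omega}}{4845}
  F(ω) = 2πi·ΣRes = \frac{2 \pi \left(17 - 2 e^{15 \omega}\right) e^{2 \omega}}{4845}

Both cases combine into a single formula in |ω|:

F(ω) = \frac{2 \pi \left(17 e^{15 \left|{\omega}\right|} - 2\right) e^{- 17 \left|{\omega}\right|}}{4845}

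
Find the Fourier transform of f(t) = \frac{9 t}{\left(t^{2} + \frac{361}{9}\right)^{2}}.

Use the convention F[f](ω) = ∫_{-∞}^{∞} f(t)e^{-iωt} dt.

F(ω) = - \frac{27 i \pi \omega e^{- \frac{19 \left|{\omega}\right|}{3}}}{38}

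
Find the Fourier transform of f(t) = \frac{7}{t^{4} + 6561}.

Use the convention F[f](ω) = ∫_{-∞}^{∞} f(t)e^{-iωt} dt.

F(ω) = \frac{7 \pi e^{- \frac{9 \sqrt{2} \left|{\omega}\right|}{2}} \sin{\left(\frac{9 \sqrt{2} \left|{\omega}\right|}{2} + \frac{\pi}{4} \right)}}{729}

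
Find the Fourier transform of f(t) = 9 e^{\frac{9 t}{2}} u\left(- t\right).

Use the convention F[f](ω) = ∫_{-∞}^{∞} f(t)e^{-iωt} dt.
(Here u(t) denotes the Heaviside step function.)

F(ω) = - \frac{18}{2 i \omega - 9}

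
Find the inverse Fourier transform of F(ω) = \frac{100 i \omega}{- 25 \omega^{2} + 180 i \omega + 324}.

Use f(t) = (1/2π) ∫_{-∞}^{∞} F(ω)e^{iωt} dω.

f(t) = 4 \left(1 - \frac{18 t}{5}\right) e^{- \frac{18 t}{5}} u\left(t\right)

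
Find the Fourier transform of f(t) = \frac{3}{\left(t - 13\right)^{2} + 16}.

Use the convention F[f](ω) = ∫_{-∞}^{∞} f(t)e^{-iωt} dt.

F(ω) = \frac{3 \pi e^{- 13 i \omega - 4 \left|{\omega}\right|}}{4}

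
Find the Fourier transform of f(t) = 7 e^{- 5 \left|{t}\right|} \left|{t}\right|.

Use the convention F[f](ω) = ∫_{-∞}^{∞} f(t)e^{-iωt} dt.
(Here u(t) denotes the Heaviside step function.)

F(ω) = \frac{14 \left(25 - \omega^{2}\right)}{\left(\omega^{2} + 25\right)^{2}}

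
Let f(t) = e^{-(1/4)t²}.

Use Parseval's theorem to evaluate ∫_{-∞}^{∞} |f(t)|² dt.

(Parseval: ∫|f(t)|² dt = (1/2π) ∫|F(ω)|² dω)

∫|f(t)|² dt = \sqrt{2} \sqrt{\pi}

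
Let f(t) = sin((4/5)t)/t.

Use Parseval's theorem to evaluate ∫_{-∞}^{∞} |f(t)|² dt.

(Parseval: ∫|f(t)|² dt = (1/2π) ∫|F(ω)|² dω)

∫|f(t)|² dt = \frac{4 \pi}{5}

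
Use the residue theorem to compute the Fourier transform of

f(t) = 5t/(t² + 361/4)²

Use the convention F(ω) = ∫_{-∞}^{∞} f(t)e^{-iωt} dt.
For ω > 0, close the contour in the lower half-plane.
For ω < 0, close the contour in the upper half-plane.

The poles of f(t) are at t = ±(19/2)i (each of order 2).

Let g(z) = f(z)e^{-iωz}; for large |z| the factor e^{-iωz} decays in the lower half-plane when ω > 0 and in the upper half-plane when ω < 0.

Case ω > 0 (lower half-plane, clockwise contour ⇒ F(ω) = -2πi·ΣRes):
  Res_{z = - \frac{19 i}{2}} g(z) = \frac{5 \omega e^{- \frac{19 \omega}{2}}}{38} (pole of order 2)
  F(ω) = -2πi·ΣRes = - \frac{5 i \pi \omega e^{- \frac{19 \omega}{2}}}{19}

Case ω < 0 (upper half-plane, counterclockwise contour ⇒ F(ω) = +2πi·ΣRes):
  Res_{z = \frac{19 i}{2}} g(z) = - \frac{5 \omega e^{\frac{19 \omega}{2}}}{38} (pole of order 2)
  F(ω) = 2πi·ΣRes = - \frac{5 i \pi \omega e^{\frac{19 \omega}{2}}}{19}

Both cases combine into a single formula in |ω|:

F(ω) = - \frac{5 i \pi \omega e^{- \frac{19 \left|{\omega}\right|}{2}}}{19}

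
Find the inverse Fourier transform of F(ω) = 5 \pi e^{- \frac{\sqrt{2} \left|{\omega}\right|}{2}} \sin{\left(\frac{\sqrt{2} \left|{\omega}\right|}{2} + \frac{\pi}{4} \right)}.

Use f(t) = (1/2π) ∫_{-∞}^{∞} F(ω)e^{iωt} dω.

f(t) = \frac{5}{t^{4} + 1}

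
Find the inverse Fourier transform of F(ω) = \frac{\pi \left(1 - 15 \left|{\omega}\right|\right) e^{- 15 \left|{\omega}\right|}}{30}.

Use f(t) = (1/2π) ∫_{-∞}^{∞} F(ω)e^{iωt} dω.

f(t) = \frac{t^{2}}{\left(t^{2} + 225\right)^{2}}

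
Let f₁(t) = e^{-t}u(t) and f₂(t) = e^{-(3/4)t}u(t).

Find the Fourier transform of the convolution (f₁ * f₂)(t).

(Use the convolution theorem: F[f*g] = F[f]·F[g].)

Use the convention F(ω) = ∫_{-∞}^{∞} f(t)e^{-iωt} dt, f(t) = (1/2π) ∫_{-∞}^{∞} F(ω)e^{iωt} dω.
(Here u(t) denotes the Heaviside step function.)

F[f₁*f₂](ω) = \frac{4}{\left(i \omega + 1\right) \left(4 i \omega + 3\right)}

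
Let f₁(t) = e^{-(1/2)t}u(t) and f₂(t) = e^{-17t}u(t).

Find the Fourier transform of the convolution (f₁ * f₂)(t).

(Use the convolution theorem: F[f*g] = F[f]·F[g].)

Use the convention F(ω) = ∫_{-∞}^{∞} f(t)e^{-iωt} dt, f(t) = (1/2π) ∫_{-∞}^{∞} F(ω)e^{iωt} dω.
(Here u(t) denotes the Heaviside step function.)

F[f₁*f₂](ω) = \frac{2}{\left(i \omega + 17\right) \left(2 i \omega + 1\right)}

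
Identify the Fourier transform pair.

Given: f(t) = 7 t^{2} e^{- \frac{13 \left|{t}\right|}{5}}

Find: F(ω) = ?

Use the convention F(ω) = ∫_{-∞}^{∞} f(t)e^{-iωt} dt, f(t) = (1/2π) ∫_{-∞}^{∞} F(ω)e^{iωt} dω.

F(ω) = \frac{45500 \left(169 - 75 \omega^{2}\right)}{\left(25 \omega^{2} + 169\right)^{3}}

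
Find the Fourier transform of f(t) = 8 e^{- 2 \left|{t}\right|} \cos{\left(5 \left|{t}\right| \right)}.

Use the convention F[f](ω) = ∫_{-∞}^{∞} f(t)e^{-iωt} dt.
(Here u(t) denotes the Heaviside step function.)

F(ω) = \frac{32 \left(\omega^{2} + 29\right)}{\omega^{4} - 42 \omega^{2} + 841}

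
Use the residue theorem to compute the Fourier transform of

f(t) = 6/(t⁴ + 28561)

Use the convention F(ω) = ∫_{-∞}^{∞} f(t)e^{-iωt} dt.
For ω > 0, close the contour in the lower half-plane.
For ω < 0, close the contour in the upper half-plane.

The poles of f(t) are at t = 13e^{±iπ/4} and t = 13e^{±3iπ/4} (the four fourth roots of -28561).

Let g(z) = f(z)e^{-iωz}; for large |z| the factor e^{-iωz} decays in the lower half-plane when ω > 0 and in the upper half-plane when ω < 0.

Case ω > 0 (lower half-plane, clockwise contour ⇒ F(ω) = -2πi·ΣRes):
  Res_{z = - \frac{13 \sqrt{2}}{2} - \frac{13 \sqrt{2} i}{2}} g(z) = \frac{3 \sqrt{2} i \left(1 - i\right) e^{\frac{13 \sqrt{2} \omega \left(-1 + i\right)}{2}}}{8788}
  Res_{z = \frac{13 \sqrt{2}}{2} - \frac{13 \sqrt{2} i}{2}} g(z) = \frac{3 \sqrt{2} i \left(1 + i\right) e^{- \frac{13 \sqrt{2} \omega \left(1 + i\right)}{2}}}{8788}
  F(ω) = -2πi·ΣRes = \frac{3 \sqrt{2} \pi \left(1 - i\right) \left(e^{13 \sqrt{2} i \omega} + i\right) e^{- \frac{13 \sqrt{2} \omega \left(1 + i\right)}{2}}}{4394} = \frac{6 \pi e^{- \frac{13 \sqrt{2} \omega}{2}} \sin{\left(\frac{13 \sqrt{2} \omega}{2} + \frac{\pi}{4} \right)}}{2197}

Case ω < 0 (upper half-plane, counterclockwise contour ⇒ F(ω) = +2πi·ΣRes):
  Res_{z = \frac{13 \sqrt{2}}{2} + \frac{13 \sqrt{2} i}{2}} g(z) = \frac{3 \sqrt{2} i \left(-1 + i\right) e^{\frac{13 \sqrt{2} \omega \left(1 - i\right)}{2}}}{8788}
  Res_{z = - \frac{13 \sqrt{2}}{2} + \frac{13 \sqrt{2} i}{2}} g(z) = \frac{3 \sqrt{2} \left(1 - i\right) e^{\frac{13 \sqrt{2} \omega \left(1 + i\right)}{2}}}{8788}
  F(ω) = 2πi·ΣRes = - \frac{3 \sqrt{2} i \pi \left(i \left(1 - i\right) e^{\frac{13 \sqrt{2} \omega \left(1 - i\right)}{2}} - \left(1 - i\right) e^{\frac{13 \sqrt{2} \omega \left(1 + i\right)}{2}}\right)}{4394} = \frac{6 \pi e^{\frac{13 \sqrt{2} \omega}{2}} \cos{\left(\frac{13 \sqrt{2} \omega}{2} + \frac{\pi}{4} \right)}}{2197}

Both cases combine into a single formula in |ω|:

F(ω) = \frac{6 \pi e^{- \frac{13 \sqrt{2} \left|{\omega}\right|}{2}} \sin{\left(\frac{13 \sqrt{2} \left|{\omega}\right|}{2} + \frac{\pi}{4} \right)}}{2197}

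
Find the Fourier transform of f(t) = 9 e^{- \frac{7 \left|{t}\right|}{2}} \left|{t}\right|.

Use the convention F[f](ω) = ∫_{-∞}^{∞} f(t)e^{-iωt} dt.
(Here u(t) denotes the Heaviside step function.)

F(ω) = \frac{72 \left(49 - 4 \omega^{2}\right)}{\left(4 \omega^{2} + 49\right)^{2}}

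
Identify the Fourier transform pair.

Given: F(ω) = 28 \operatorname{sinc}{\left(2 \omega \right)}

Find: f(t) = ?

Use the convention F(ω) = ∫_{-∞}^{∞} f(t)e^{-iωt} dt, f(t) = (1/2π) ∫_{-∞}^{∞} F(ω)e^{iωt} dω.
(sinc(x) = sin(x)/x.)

f(t) = 7 \left(\begin{cases} 1 & \text{for}\: \left|{t}\right| < 2 \\0 & \text{otherwise} \end{cases}\right)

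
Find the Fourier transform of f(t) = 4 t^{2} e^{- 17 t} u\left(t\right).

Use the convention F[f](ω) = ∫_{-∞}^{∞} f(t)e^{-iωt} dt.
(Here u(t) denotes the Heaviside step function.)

F(ω) = \frac{8}{\left(i \omega + 17\right)^{3}}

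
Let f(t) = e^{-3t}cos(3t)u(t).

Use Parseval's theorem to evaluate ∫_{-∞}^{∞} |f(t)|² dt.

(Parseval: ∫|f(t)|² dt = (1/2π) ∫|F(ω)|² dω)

∫|f(t)|² dt = \frac{1}{8}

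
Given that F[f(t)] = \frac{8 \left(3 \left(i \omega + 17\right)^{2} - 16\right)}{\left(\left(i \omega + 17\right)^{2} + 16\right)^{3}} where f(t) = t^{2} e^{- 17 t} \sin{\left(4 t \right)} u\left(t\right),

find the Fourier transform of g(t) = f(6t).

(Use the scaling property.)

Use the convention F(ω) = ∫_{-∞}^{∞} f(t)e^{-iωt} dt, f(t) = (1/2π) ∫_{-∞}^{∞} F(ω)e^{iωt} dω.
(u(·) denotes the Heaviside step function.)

F[g](ω) = \frac{5184 \left(\left(i \omega + 102\right)^{2} - 192\right)}{\left(\left(i \omega + 102\right)^{2} + 576\right)^{3}}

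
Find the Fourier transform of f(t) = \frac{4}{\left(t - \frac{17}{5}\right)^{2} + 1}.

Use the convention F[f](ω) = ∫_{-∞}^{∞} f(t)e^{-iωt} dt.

F(ω) = 4 \pi e^{- \frac{17 i \omega}{5} - \left|{\omega}\right|}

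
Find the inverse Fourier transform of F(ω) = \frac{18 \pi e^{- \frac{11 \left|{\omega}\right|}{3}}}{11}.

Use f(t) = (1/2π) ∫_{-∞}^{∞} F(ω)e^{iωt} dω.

f(t) = \frac{6}{t^{2} + \frac{121}{9}}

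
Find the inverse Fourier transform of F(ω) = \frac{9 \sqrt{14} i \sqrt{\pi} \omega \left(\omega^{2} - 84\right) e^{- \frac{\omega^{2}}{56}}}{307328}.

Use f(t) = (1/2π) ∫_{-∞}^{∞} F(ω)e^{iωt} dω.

f(t) = 9 t^{3} e^{- 14 t^{2}}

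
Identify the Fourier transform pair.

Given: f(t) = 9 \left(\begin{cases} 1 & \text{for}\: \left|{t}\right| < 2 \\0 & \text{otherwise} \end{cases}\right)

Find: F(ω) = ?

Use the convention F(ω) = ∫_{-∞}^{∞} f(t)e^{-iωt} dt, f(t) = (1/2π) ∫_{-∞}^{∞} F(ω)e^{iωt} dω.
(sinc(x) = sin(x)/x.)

F(ω) = 36 \operatorname{sinc}{\left(2 \omega \right)}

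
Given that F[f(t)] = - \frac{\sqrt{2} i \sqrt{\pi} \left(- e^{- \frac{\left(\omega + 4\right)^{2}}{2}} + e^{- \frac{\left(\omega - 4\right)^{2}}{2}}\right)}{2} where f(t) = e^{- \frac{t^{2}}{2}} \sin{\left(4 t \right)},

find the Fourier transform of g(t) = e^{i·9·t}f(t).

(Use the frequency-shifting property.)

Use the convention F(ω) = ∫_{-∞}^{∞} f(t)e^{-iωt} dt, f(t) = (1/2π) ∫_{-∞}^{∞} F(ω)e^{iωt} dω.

F[g](ω) = \frac{\sqrt{2} i \sqrt{\pi} \left(- e^{8 \omega} + e^{72}\right) e^{- \frac{\omega^{2}}{2} + 5 \omega - \frac{169}{2}}}{2}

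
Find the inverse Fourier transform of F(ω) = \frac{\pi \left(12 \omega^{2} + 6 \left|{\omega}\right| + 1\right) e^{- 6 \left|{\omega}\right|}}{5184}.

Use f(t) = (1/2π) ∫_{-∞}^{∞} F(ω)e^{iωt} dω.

f(t) = \frac{4}{\left(t^{2} + 36\right)^{3}}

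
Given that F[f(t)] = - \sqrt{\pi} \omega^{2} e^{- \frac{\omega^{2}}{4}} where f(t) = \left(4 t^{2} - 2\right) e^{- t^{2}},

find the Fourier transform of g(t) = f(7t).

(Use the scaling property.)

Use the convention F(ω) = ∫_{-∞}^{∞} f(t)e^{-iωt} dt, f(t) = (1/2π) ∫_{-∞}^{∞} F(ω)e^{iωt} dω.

F[g](ω) = - \frac{\sqrt{\pi} \omega^{2} e^{- \frac{\omega^{2}}{196}}}{343}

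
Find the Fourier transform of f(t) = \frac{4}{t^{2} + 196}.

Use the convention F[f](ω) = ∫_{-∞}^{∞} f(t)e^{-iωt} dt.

F(ω) = \frac{2 \pi e^{- 14 \left|{\omega}\right|}}{7}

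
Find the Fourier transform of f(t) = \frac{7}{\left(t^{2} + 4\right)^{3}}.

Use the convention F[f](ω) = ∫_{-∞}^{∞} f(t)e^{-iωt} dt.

F(ω) = \frac{7 \pi \left(4 \omega^{2} + 6 \left|{\omega}\right| + 3\right) e^{- 2 \left|{\omega}\right|}}{256}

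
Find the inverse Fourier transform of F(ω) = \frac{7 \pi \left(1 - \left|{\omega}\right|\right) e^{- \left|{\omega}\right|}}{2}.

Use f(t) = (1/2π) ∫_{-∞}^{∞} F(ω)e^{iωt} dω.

f(t) = \frac{7 t^{2}}{\left(t^{2} + 1\right)^{2}}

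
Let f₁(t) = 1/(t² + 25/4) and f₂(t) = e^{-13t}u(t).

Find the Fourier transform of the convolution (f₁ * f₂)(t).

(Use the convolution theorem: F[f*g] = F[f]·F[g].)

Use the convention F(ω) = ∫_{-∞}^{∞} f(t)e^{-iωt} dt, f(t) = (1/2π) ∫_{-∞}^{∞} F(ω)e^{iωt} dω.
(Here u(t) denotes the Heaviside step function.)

F[f₁*f₂](ω) = \frac{2 \pi e^{- \frac{5 \left|{\omega}\right|}{2}}}{5 \left(i \omega + 13\right)}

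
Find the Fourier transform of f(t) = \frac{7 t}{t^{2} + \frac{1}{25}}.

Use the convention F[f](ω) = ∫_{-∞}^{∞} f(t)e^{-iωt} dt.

F(ω) = - 7 i \pi e^{- \frac{\left|{\omega}\right|}{5}} \operatorname{sign}{\left(\omega \right)}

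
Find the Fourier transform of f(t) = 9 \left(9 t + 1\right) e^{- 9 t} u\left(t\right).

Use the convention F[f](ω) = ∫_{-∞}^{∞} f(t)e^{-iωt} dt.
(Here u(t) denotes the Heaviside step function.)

F(ω) = \frac{9 \left(- i \omega - 18\right)}{\omega^{2} - 18 i \omega - 81}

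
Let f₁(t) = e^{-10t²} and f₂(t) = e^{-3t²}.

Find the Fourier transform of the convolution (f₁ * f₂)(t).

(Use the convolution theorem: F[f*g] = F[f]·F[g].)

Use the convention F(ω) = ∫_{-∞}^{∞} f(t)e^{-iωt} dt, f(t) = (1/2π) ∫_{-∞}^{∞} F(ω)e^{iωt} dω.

F[f₁*f₂](ω) = \frac{\sqrt{30} \pi e^{- \frac{13 \omega^{2}}{120}}}{30}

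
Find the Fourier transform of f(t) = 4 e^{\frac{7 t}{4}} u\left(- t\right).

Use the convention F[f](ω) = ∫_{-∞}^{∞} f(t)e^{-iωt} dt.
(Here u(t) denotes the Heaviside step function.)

F(ω) = - \frac{16}{4 i \omega - 7}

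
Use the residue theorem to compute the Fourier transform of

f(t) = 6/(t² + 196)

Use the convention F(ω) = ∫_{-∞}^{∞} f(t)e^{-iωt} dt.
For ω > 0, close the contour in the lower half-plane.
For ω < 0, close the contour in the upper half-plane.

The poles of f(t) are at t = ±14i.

Let g(z) = f(z)e^{-iωz}; for large |z| the factor e^{-iωz} decays in the lower half-plane when ω > 0 and in the upper half-plane when ω < 0.

Case ω > 0 (lower half-plane, clockwise contour ⇒ F(ω) = -2πi·ΣRes):
  Res_{z = - 14 i} g(z) = \frac{3 i e^{- 14 \omega}}{14}
  F(ω) = -2πi·ΣRes = \frac{3 \pi e^{- 14 \omega}}{7}

Case ω < 0 (upper half-plane, counterclockwise contour ⇒ F(ω) = +2πi·ΣRes):
  Res_{z = 14 i} g(z) = - \frac{3 i e^{14 \omega}}{14}
  F(ω) = 2πi·ΣRes = \frac{3 \pi e^{14 \omega}}{7}

Both cases combine into a single formula in |ω|:

F(ω) = \frac{3 \pi e^{- 14 \left|{\omega}\right|}}{7}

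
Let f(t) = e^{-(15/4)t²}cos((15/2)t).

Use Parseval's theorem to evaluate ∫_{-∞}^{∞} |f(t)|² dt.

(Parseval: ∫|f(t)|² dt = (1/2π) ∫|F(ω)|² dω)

∫|f(t)|² dt = \frac{\sqrt{30} \sqrt{\pi} \left(1 + e^{\frac{15}{2}}\right)}{30 e^{\frac{15}{2}}}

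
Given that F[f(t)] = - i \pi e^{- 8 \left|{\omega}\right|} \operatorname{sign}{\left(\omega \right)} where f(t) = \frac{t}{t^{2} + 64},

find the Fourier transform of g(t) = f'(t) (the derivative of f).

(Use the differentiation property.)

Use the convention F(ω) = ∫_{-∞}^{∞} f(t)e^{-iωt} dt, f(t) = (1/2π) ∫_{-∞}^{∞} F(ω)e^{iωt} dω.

F[g](ω) = \pi \omega e^{- 8 \left|{\omega}\right|} \operatorname{sign}{\left(\omega \right)}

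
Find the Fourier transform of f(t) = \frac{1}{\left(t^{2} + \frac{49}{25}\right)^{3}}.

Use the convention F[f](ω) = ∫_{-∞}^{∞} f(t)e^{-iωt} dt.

F(ω) = \frac{125 \pi \left(49 \omega^{2} + 105 \left|{\omega}\right| + 75\right) e^{- \frac{7 \left|{\omega}\right|}{5}}}{134456}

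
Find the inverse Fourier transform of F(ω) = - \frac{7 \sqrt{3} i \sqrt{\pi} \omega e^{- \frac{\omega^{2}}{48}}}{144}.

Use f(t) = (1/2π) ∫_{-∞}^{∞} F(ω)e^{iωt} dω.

f(t) = 7 t e^{- 12 t^{2}}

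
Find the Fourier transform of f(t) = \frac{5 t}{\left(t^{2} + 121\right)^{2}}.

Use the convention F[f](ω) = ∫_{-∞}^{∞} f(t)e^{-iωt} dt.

F(ω) = - \frac{5 i \pi \omega e^{- 11 \left|{\omega}\right|}}{22}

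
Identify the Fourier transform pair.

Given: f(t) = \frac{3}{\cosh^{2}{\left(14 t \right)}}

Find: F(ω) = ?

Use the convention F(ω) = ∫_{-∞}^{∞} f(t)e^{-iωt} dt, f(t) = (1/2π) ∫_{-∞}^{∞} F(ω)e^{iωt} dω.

F(ω) = \frac{3 \pi \omega}{196 \sinh{\left(\frac{\pi \omega}{28} \right)}}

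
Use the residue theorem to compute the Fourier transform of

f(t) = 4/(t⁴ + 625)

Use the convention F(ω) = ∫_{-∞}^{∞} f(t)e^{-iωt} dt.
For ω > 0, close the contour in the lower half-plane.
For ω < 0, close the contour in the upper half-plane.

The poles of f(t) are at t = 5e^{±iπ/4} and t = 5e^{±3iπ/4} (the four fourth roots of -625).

Let g(z) = f(z)e^{-iωz}; for large |z| the factor e^{-iωz} decays in the lower half-plane when ω > 0 and in the upper half-plane when ω < 0.

Case ω > 0 (lower half-plane, clockwise contour ⇒ F(ω) = -2πi·ΣRes):
  Res_{z = - \frac{5 \sqrt{2}}{2} - \frac{5 \sqrt{2} i}{2}} g(z) = \frac{\sqrt{2} i \left(1 - i\right) e^{\frac{5 \sqrt{2} \omega \left(-1 + i\right)}{2}}}{250}
  Res_{z = \frac{5 \sqrt{2}}{2} - \frac{5 \sqrt{2} i}{2}} g(z) = \frac{\sqrt{2} i \left(1 + i\right) e^{- \frac{5 \sqrt{2} \omega \left(1 + i\right)}{2}}}{250}
  F(ω) = -2πi·ΣRes = \frac{\sqrt{2} \pi \left(\left(1 - i\right) e^{5 \sqrt{2} i \omega} + 1 + i\right) e^{- \frac{5 \sqrt{2} \omega \left(1 + i\right)}{2}}}{125} = \frac{4 \pi e^{- \frac{5 \sqrt{2} \omega}{2}} \sin{\left(\frac{5 \sqrt{2} \omega}{2} + \frac{\pi}{4} \right)}}{125}

Case ω < 0 (upper half-plane, counterclockwise contour ⇒ F(ω) = +2πi·ΣRes):
  Res_{z = \frac{5 \sqrt{2}}{2} + \frac{5 \sqrt{2} i}{2}} g(z) = \frac{\sqrt{2} i \left(-1 + i\right) e^{\frac{5 \sqrt{2} \omega \left(1 - i\right)}{2}}}{250}
  Res_{z = - \frac{5 \sqrt{2}}{2} + \frac{5 \sqrt{2} i}{2}} g(z) = \frac{\sqrt{2} \left(1 - i\right) e^{\frac{5 \sqrt{2} \omega \left(1 + i\right)}{2}}}{250}
  F(ω) = 2πi·ΣRes = - \frac{\sqrt{2} i \pi \left(i \left(1 - i\right) e^{\frac{5 \sqrt{2} \omega \left(1 - i\right)}{2}} - \left(1 - i\right) e^{\frac{5 \sqrt{2} \omega \left(1 + i\right)}{2}}\right)}{125} = \frac{4 \pi e^{\frac{5 \sqrt{2} \omega}{2}} \cos{\left(\frac{5 \sqrt{2} \omega}{2} + \frac{\pi}{4} \right)}}{125}

Both cases combine into a single formula in |ω|:

F(ω) = \frac{4 \pi e^{- \frac{5 \sqrt{2} \left|{\omega}\right|}{2}} \sin{\left(\frac{5 \sqrt{2} \left|{\omega}\right|}{2} + \frac{\pi}{4} \right)}}{125}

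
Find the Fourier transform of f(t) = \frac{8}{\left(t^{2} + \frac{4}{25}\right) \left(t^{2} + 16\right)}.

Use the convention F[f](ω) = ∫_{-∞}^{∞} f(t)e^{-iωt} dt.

F(ω) = - \frac{25 \pi e^{- 4 \left|{\omega}\right|}}{198} + \frac{125 \pi e^{- \frac{2 \left|{\omega}\right|}{5}}}{99}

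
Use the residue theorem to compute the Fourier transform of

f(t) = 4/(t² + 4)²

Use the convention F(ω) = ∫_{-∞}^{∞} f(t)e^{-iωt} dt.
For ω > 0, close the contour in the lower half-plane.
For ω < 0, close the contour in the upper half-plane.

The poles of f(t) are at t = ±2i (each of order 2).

Let g(z) = f(z)e^{-iωz}; for large |z| the factor e^{-iωz} decays in the lower half-plane when ω > 0 and in the upper half-plane when ω < 0.

Case ω > 0 (lower half-plane, clockwise contour ⇒ F(ω) = -2πi·ΣRes):
  Res_{z = - 2 i} g(z) = \frac{i \left(2 \omega + 1\right) e^{- 2 \omega}}{8} (pole of order 2)
  F(ω) = -2πi·ΣRes = \frac{\pi \left(2 \omega + 1\right) e^{- 2 \omega}}{4}

Case ω < 0 (upper half-plane, counterclockwise contour ⇒ F(ω) = +2πi·ΣRes):
  Res_{z = 2 i} g(z) = \frac{i \left(2 \omega - 1\right) e^{2 \omega}}{8} (pole of order 2)
  F(ω) = 2πi·ΣRes = \frac{\pi \left(1 - 2 \omega\right) e^{2 \omega}}{4}

Both cases combine into a single formula in |ω|:

F(ω) = \frac{\pi \left(2 \left|{\omega}\right| + 1\right) e^{- 2 \left|{\omega}\right|}}{4}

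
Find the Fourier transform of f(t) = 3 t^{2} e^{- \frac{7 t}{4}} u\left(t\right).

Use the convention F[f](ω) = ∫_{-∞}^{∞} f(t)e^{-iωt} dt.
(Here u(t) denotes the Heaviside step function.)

F(ω) = \frac{384}{\left(4 i \omega + 7\right)^{3}}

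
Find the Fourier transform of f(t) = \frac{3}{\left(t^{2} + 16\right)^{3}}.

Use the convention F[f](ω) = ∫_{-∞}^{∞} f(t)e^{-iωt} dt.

F(ω) = \frac{3 \pi \left(16 \omega^{2} + 12 \left|{\omega}\right| + 3\right) e^{- 4 \left|{\omega}\right|}}{8192}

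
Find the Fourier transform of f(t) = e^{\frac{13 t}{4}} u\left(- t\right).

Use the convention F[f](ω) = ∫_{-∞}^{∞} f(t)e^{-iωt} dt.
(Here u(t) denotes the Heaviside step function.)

F(ω) = - \frac{4}{4 i \omega - 13}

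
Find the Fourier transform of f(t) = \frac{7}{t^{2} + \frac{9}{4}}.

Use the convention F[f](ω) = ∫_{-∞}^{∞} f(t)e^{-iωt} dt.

F(ω) = \frac{14 \pi e^{- \frac{3 \left|{\omega}\right|}{2}}}{3}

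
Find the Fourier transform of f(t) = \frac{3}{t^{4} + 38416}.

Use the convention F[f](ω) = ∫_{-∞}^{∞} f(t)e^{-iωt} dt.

F(ω) = \frac{3 \pi e^{- 7 \sqrt{2} \left|{\omega}\right|} \sin{\left(7 \sqrt{2} \left|{\omega}\right| + \frac{\pi}{4} \right)}}{2744}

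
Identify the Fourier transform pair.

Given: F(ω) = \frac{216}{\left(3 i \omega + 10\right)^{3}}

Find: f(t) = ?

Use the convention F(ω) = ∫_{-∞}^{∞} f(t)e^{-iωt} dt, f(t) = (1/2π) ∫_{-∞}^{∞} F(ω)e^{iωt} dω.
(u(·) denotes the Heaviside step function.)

f(t) = 4 t^{2} e^{- \frac{10 t}{3}} u\left(t\right)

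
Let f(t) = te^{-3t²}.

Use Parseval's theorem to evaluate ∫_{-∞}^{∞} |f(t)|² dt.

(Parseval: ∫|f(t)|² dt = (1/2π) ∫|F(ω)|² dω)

∫|f(t)|² dt = \frac{\sqrt{6} \sqrt{\pi}}{72}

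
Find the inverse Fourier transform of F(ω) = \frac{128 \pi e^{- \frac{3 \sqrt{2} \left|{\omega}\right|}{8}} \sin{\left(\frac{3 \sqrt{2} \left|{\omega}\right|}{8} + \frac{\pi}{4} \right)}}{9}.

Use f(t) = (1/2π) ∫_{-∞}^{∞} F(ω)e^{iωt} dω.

f(t) = \frac{6}{t^{4} + \frac{81}{256}}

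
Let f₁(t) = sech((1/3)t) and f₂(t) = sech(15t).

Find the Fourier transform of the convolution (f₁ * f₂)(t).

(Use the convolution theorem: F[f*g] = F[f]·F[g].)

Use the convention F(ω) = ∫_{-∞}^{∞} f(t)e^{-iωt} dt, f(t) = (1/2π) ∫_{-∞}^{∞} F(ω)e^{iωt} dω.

F[f₁*f₂](ω) = \frac{\pi^{2}}{5 \cosh{\left(\frac{\pi \omega}{30} \right)} \cosh{\left(\frac{3 \pi \omega}{2} \right)}}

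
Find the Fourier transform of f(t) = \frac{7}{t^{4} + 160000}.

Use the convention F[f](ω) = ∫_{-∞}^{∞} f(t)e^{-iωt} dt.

F(ω) = \frac{7 \pi e^{- 10 \sqrt{2} \left|{\omega}\right|} \sin{\left(10 \sqrt{2} \left|{\omega}\right| + \frac{\pi}{4} \right)}}{8000}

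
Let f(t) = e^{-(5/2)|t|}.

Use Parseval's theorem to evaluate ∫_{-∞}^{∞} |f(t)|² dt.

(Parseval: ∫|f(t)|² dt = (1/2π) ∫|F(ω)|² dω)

∫|f(t)|² dt = \frac{2}{5}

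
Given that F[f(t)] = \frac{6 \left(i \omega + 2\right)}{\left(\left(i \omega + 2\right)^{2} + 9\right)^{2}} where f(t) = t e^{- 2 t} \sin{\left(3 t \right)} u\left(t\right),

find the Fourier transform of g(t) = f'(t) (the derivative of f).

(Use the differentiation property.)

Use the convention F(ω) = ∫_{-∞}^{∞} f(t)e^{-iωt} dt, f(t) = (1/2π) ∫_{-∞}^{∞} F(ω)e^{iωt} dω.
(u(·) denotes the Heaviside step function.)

F[g](ω) = \frac{6 i \omega \left(i \omega + 2\right)}{\left(\left(i \omega + 2\right)^{2} + 9\right)^{2}}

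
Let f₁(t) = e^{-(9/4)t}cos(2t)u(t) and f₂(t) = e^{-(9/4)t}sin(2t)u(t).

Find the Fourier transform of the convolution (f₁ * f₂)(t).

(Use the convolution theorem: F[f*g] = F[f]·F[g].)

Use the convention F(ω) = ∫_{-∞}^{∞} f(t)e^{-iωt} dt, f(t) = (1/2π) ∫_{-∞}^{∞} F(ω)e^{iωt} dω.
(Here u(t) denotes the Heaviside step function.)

F[f₁*f₂](ω) = \frac{128 \left(4 i \omega + 9\right)}{\left(\left(4 i \omega + 9\right)^{2} + 64\right)^{2}}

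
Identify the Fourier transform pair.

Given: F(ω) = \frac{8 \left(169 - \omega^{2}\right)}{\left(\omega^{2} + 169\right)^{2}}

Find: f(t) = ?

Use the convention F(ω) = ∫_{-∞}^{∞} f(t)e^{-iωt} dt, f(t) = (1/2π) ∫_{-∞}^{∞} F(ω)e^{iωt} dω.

f(t) = 4 e^{- 13 \left|{t}\right|} \left|{t}\right|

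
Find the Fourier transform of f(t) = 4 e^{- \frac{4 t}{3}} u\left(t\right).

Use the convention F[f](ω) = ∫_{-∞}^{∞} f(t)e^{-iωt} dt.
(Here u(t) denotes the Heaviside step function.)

F(ω) = \frac{12}{3 i \omega + 4}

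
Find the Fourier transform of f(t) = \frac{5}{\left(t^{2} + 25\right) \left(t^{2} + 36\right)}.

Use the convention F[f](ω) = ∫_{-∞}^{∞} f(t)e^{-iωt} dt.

F(ω) = \frac{\pi \left(6 e^{\left|{\omega}\right|} - 5\right) e^{- 6 \left|{\omega}\right|}}{66}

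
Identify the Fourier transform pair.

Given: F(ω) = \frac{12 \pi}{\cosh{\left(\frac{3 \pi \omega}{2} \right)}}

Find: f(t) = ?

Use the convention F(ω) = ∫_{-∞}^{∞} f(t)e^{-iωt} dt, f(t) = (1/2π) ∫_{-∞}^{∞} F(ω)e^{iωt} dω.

f(t) = \frac{4}{\cosh{\left(\frac{t}{3} \right)}}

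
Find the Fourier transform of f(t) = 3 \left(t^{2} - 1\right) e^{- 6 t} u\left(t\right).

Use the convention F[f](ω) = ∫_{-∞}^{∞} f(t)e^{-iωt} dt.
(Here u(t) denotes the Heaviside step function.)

F(ω) = \frac{3 \left(2 i \omega - \left(i \omega + 6\right)^{3} + 12\right)}{\left(i \omega + 6\right)^{4}}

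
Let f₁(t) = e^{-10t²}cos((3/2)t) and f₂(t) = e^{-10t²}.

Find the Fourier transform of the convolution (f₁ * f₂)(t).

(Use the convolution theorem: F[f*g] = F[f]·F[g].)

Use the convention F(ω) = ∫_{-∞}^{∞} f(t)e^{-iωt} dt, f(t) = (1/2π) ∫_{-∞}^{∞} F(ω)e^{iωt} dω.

F[f₁*f₂](ω) = \frac{\pi \left(e^{\frac{3 \omega}{20}} + 1\right) e^{- \frac{\omega^{2}}{20} - \frac{3 \omega}{40} - \frac{9}{160}}}{20}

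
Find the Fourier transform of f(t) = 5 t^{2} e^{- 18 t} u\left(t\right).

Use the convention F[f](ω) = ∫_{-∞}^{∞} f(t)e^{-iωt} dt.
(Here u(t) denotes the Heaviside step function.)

F(ω) = \frac{10}{\left(i \omega + 18\right)^{3}}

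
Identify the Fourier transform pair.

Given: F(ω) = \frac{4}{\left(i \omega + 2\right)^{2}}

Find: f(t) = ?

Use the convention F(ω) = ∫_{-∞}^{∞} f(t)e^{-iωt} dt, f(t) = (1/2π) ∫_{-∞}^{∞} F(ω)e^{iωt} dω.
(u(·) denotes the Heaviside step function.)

f(t) = 4 t e^{- 2 t} u\left(t\right)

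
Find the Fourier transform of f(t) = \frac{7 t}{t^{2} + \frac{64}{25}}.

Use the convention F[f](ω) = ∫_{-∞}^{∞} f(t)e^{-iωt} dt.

F(ω) = - 7 i \pi e^{- \frac{8 \left|{\omega}\right|}{5}} \operatorname{sign}{\left(\omega \right)}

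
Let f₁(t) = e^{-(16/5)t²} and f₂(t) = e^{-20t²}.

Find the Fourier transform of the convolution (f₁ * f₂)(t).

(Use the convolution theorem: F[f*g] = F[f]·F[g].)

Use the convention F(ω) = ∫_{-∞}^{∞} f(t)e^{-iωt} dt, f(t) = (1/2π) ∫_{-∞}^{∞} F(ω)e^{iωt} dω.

F[f₁*f₂](ω) = \frac{\pi e^{- \frac{29 \omega^{2}}{320}}}{8}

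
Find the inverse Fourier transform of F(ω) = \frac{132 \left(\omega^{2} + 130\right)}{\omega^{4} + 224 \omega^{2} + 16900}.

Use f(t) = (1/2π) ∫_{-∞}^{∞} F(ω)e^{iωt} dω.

f(t) = 6 e^{- 11 \left|{t}\right|} \cos{\left(3 \left|{t}\right| \right)}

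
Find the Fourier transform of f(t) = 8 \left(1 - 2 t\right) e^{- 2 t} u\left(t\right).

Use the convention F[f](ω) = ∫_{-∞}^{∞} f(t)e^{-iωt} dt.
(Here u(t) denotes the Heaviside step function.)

F(ω) = \frac{8 i \omega}{- \omega^{2} + 4 i \omega + 4}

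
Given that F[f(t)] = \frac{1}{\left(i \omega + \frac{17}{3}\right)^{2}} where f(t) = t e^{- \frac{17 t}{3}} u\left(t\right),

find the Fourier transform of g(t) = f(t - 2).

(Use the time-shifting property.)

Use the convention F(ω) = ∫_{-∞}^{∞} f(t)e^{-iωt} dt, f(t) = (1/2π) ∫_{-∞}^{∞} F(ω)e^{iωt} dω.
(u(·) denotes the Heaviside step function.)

F[g](ω) = \frac{9 e^{- 2 i \omega}}{\left(3 i \omega + 17\right)^{2}}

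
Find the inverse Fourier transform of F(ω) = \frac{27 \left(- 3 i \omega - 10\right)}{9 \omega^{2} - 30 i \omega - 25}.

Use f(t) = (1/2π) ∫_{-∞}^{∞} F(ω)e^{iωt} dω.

f(t) = 9 \left(\frac{5 t}{3} + 1\right) e^{- \frac{5 t}{3}} u\left(t\right)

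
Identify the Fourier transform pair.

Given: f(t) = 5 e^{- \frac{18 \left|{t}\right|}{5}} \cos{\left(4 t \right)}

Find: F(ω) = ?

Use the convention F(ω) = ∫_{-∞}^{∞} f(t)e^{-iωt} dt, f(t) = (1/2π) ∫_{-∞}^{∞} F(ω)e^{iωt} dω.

F(ω) = \frac{900 \left(25 \omega^{2} + 724\right)}{625 \omega^{4} - 3800 \omega^{2} + 524176}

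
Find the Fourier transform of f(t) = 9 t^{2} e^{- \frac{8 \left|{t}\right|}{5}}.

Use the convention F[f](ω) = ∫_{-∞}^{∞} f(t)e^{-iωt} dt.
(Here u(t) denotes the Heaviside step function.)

F(ω) = \frac{36000 \left(64 - 75 \omega^{2}\right)}{\left(25 \omega^{2} + 64\right)^{3}}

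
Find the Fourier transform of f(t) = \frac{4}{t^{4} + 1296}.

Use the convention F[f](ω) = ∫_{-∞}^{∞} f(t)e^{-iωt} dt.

F(ω) = \frac{\pi e^{- 3 \sqrt{2} \left|{\omega}\right|} \sin{\left(3 \sqrt{2} \left|{\omega}\right| + \frac{\pi}{4} \right)}}{54}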